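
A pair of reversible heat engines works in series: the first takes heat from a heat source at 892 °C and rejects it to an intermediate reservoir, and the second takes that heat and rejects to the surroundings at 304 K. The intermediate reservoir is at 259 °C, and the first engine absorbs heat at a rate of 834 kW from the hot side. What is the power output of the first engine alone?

Ẇ₁ ≈ 453 kW

T_H = 892 °C → 892 + 273.15 = 1165.15 K.
T_m = 259 °C → 259 + 273.15 = 532.15 K.
First-stage efficiency η₁ = 1 − T_m/T_H = 1 − 532.15/1165.15 = 0.5433.
W₁ = η₁·Q_H = 0.5433 × 834 = 453 kW.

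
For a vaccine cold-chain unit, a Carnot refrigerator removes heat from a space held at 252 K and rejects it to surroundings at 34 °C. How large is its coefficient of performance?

T_H = 34 °C → 34 + 273.15 = 307.15 K.
COP_R = T_C/(T_H − T_C) = 252.00/(307.15 − 252.00) = 4.57.

COP_R ≈ 4.57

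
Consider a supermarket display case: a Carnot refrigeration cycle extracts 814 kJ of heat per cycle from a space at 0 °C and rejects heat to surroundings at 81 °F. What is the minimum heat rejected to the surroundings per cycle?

T_H = 81 °F → (81 − 32) × 5/9 = 27.22 °C = 300.37 K.
T_C = 0 °C → 0 + 273.15 = 273.15 K.
For a reversible cycle Q_H/Q_C = T_H/T_C, so Q_H = Q_C·T_H/T_C = 814 × 300.37/273.15 = 895 kJ.

Q_H ≈ 895 kJ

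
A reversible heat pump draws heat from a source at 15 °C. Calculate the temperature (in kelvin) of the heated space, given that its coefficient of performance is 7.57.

T_H ≈ 332 K

T_C = 15 °C → 15 + 273.15 = 288.15 K.
COP_HP = T_H/(T_H − T_C) ⇒ T_H = T_C·COP_HP/(COP_HP − 1) = 288.15 × 7.57/(7.57 − 1) = 332 K.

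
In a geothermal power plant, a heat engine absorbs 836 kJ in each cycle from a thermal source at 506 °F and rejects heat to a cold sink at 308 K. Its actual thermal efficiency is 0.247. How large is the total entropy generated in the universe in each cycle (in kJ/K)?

T_H = 506 °F → (506 − 32) × 5/9 = 263.33 °C = 536.48 K.
W = η·Q_H = 0.247 × 836 = 206.5 kJ, so Q_C = Q_H − W = 629.5 kJ.
Entropy balance on the reservoirs: −Q_H/T_H = -1.558 kJ/K, +Q_C/T_C = 2.044 kJ/K.
ΔS_univ = −Q_H/T_H + Q_C/T_C = 0.486 kJ/K (> 0, since η = 0.247 < η_Carnot = 0.426).

ΔS_univ ≈ 0.486 kJ/K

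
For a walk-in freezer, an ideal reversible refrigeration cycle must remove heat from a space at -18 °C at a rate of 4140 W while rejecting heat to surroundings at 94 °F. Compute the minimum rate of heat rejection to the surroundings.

Q̇_H ≈ 4990 W

T_H = 94 °F → (94 − 32) × 5/9 = 34.44 °C = 307.59 K.
T_C = -18 °C → -18 + 273.15 = 255.15 K.
For a reversible cycle Q_H/Q_C = T_H/T_C, so Q_H = Q_C·T_H/T_C = 4140 × 307.59/255.15 = 4990 W.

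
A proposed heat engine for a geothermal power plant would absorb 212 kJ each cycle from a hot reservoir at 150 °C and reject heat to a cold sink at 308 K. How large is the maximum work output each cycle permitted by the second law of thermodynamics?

T_H = 150 °C → 150 + 273.15 = 423.15 K.
By the Carnot theorem, η_max = 1 − T_C/T_H = 1 − 308.00/423.15 = 0.2721.
W_max = η_max · Q_H = 0.2721 × 212 = 57.7 kJ.

W_max ≈ 57.7 kJ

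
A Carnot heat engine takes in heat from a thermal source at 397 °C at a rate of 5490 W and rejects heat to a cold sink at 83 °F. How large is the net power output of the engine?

Ẇ ≈ 3020 W

T_H = 397 °C → 397 + 273.15 = 670.15 K.
T_C = 83 °F → (83 − 32) × 5/9 = 28.33 °C = 301.48 K.
Carnot efficiency: η = 1 − T_C/T_H = 1 − 301.48/670.15 = 0.5501.
W = η·Q_H = 0.5501 × 5490 = 3020 W.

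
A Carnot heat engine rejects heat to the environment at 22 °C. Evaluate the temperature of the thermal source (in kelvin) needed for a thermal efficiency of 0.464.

T_H ≈ 551 K

T_C = 22 °C → 22 + 273.15 = 295.15 K.
From η = 1 − T_C/T_H, solving for T_H gives T_H = T_C/(1 − η) = 295.15/(1 − 0.464) = 551 K.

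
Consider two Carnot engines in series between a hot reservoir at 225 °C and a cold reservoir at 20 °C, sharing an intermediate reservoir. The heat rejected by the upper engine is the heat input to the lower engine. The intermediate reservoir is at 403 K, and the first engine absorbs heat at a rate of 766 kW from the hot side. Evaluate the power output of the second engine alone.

T_H = 225 °C → 225 + 273.15 = 498.15 K.
T_C = 20 °C → 20 + 273.15 = 293.15 K.
Heat entering the second stage: Q_m = Q_H·(T_m/T_H) = 766 × 403.00/498.15 = 619.7 kW.
Second-stage efficiency η₂ = 1 − T_C/T_m = 1 − 293.15/403.00 = 0.2726, so W₂ = η₂·Q_m = 168.9 kW.

Ẇ₂ ≈ 168.9 kW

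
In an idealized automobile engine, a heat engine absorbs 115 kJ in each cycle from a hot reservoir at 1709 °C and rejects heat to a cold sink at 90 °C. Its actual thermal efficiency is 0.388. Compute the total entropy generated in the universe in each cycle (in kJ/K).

ΔS_univ ≈ 0.136 kJ/K

T_H = 1709 °C → 1709 + 273.15 = 1982.15 K.
T_C = 90 °C → 90 + 273.15 = 363.15 K.
W = η·Q_H = 0.388 × 115 = 44.62 kJ, so Q_C = Q_H − W = 70.38 kJ.
The hot reservoir loses entropy Q_H/T_H = 115/1982.15 = 0.05802 kJ/K; the cold reservoir gains Q_C/T_C = 70.38/363.15 = 0.1938 kJ/K.
ΔS_univ = −Q_H/T_H + Q_C/T_C = 0.136 kJ/K (> 0, since η = 0.388 < η_Carnot = 0.817).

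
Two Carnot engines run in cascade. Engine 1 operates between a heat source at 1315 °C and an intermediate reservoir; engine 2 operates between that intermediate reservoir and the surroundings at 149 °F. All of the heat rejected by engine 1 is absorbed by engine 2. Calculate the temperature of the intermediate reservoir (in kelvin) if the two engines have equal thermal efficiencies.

T_m ≈ 732.8 K

T_H = 1315 °C → 1315 + 273.15 = 1588.15 K.
T_C = 149 °F → (149 − 32) × 5/9 = 65.00 °C = 338.15 K.
Equal efficiencies require 1 − T_m/T_H = 1 − T_C/T_m, i.e. T_m/T_H = T_C/T_m, so T_m = √(T_H·T_C) = √(1588.15 × 338.15) = 732.8 K.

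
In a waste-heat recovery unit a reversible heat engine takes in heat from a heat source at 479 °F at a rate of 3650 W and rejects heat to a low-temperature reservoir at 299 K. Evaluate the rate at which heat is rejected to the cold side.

Q̇_C ≈ 2090 W

T_H = 479 °F → (479 − 32) × 5/9 = 248.33 °C = 521.48 K.
η_rev = 1 − T_C/T_H = 1 − 299.00/521.48 = 0.4266.
For a reversible cycle Q_C/Q_H = T_C/T_H, so Q_C = 3650 × 299.00/521.48 = 2090 W.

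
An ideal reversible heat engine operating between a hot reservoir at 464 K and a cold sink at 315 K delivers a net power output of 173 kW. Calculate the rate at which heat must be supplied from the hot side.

Q̇_H ≈ 539 kW

For a reversible engine, η = 1 − T_C/T_H = 1 − 315.00/464.00 = 0.3211.
Q_H = W/η = 173/0.3211 = 539 kW.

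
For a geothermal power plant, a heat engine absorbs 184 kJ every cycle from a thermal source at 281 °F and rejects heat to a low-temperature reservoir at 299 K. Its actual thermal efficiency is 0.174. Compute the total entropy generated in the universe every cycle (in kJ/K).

T_H = 281 °F → (281 − 32) × 5/9 = 138.33 °C = 411.48 K.
W = η·Q_H = 0.174 × 184 = 32.02 kJ, so Q_C = Q_H − W = 152.0 kJ.
The hot reservoir loses entropy Q_H/T_H = 184/411.48 = 0.4472 kJ/K; the cold reservoir gains Q_C/T_C = 152.0/299.00 = 0.5083 kJ/K.
ΔS_univ = −Q_H/T_H + Q_C/T_C = 0.0611 kJ/K (> 0, since η = 0.174 < η_Carnot = 0.273).

ΔS_univ ≈ 0.0611 kJ/K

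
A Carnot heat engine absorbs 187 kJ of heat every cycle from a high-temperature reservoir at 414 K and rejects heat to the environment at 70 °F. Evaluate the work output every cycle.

W ≈ 54.1 kJ

T_C = 70 °F → (70 − 32) × 5/9 = 21.11 °C = 294.26 K.
η_rev = 1 − T_C/T_H = 1 − 294.26/414.00 = 0.2892.
W = η·Q_H = 0.2892 × 187 = 54.1 kJ.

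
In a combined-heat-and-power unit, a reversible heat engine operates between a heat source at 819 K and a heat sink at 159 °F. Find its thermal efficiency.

η ≈ 0.580

T_C = 159 °F → (159 − 32) × 5/9 = 70.56 °C = 343.71 K.
Carnot efficiency: η = 1 − T_C/T_H = 1 − 343.71/819.00 = 0.580.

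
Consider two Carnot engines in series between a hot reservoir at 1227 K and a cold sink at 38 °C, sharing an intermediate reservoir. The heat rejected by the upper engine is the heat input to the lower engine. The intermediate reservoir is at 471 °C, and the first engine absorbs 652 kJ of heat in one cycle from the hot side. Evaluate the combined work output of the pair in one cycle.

T_C = 38 °C → 38 + 273.15 = 311.15 K.
Two reversible stages in series are equivalent to a single Carnot engine between T_H and T_C, so η_total = 1 − T_C/T_H = 1 − 311.15/1227.00 = 0.7464.
W_total = η_total · Q_H = 0.7464 × 652 = 487 kJ.

W_total ≈ 487 kJ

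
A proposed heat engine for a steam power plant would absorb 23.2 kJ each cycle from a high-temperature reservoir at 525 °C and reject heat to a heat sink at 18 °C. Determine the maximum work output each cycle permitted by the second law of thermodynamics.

T_H = 525 °C → 525 + 273.15 = 798.15 K.
T_C = 18 °C → 18 + 273.15 = 291.15 K.
No engine can exceed the Carnot limit: η_max = 1 − T_C/T_H = 1 − 291.15/798.15 = 0.6352.
W_max = η_max · Q_H = 0.6352 × 23.2 = 14.7 kJ.

W_max ≈ 14.7 kJ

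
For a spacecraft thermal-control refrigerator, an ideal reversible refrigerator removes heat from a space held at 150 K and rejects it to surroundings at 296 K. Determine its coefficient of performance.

COP_R ≈ 1.027

COP_R = T_C/(T_H − T_C) = 150.00/(296.00 − 150.00) = 1.027.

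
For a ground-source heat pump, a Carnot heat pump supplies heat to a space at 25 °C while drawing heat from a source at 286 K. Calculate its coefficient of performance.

T_H = 25 °C → 25 + 273.15 = 298.15 K.
Reversible heating COP: COP_HP = T_H/(T_H − T_C) = 298.15/(298.15 − 286.00) = 24.5.

COP_HP ≈ 24.5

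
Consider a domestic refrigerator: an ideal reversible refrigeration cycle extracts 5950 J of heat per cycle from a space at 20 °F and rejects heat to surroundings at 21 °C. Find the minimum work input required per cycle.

T_H = 21 °C → 21 + 273.15 = 294.15 K.
T_C = 20 °F → (20 − 32) × 5/9 = -6.67 °C = 266.48 K.
Carnot COP: COP_R = T_C/(T_H − T_C) = 266.48/27.67 = 9.6319.
W = Q_C/COP_R = 5950/9.6319 = 618 J.

W_in ≈ 618 J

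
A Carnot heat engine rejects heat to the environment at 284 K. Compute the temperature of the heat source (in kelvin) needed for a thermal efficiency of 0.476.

T_H ≈ 542.0 K

From η = 1 − T_C/T_H, solving for T_H gives T_H = T_C/(1 − η) = 284.00/(1 − 0.476) = 542.0 K.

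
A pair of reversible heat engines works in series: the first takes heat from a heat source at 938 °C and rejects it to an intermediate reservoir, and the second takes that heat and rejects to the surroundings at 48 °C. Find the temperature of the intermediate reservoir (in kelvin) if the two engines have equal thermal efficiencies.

T_m ≈ 624 K

T_H = 938 °C → 938 + 273.15 = 1211.15 K.
T_C = 48 °C → 48 + 273.15 = 321.15 K.
Equal efficiencies require 1 − T_m/T_H = 1 − T_C/T_m, i.e. T_m/T_H = T_C/T_m, so T_m = √(T_H·T_C) = √(1211.15 × 321.15) = 624 K.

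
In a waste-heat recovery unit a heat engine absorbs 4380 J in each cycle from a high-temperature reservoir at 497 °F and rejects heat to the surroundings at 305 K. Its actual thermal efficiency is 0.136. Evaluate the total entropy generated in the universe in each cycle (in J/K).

T_H = 497 °F → (497 − 32) × 5/9 = 258.33 °C = 531.48 K.
W = η·Q_H = 0.136 × 4380 = 595.7 J, so Q_C = Q_H − W = 3784 J.
Reservoir entropy changes: ΔS_H = −Q_H/T_H = −4380/531.48 = -8.241 J/K and ΔS_C = +Q_C/T_C = 3784/305.00 = 12.41 J/K.
ΔS_univ = −Q_H/T_H + Q_C/T_C = 4.167 J/K (> 0, since η = 0.136 < η_Carnot = 0.426).

ΔS_univ ≈ 4.167 J/K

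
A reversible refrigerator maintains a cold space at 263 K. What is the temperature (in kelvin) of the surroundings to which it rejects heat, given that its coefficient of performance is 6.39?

T_H ≈ 304.2 K

COP_R = T_C/(T_H − T_C) ⇒ T_H = T_C·(1 + 1/COP_R) = 263.00 × (1 + 1/6.39) = 304.2 K.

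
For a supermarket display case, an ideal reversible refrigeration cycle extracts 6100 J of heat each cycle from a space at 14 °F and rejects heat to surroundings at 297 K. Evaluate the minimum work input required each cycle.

W_in ≈ 785 J

T_C = 14 °F → (14 − 32) × 5/9 = -10.00 °C = 263.15 K.
For a reversible refrigerator, COP_R = T_C/(T_H − T_C) = 263.15/33.85 = 7.7740.
W = Q_C/COP_R = 6100/7.7740 = 785 J.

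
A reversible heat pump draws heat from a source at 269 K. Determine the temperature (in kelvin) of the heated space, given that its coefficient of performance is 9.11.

COP_HP = T_H/(T_H − T_C) ⇒ T_H = T_C·COP_HP/(COP_HP − 1) = 269.00 × 9.11/(9.11 − 1) = 302 K.

T_H ≈ 302 K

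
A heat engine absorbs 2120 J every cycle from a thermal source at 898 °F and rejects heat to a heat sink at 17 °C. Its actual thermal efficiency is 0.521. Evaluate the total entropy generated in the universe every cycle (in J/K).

ΔS_univ ≈ 0.6891 J/K

T_H = 898 °F → (898 − 32) × 5/9 = 481.11 °C = 754.26 K.
T_C = 17 °C → 17 + 273.15 = 290.15 K.
W = η·Q_H = 0.521 × 2120 = 1105 J, so Q_C = Q_H − W = 1015 J.
Reservoir entropy changes: ΔS_H = −Q_H/T_H = −2120/754.26 = -2.811 J/K and ΔS_C = +Q_C/T_C = 1015/290.15 = 3.500 J/K.
ΔS_univ = −Q_H/T_H + Q_C/T_C = 0.6891 J/K (> 0, since η = 0.521 < η_Carnot = 0.615).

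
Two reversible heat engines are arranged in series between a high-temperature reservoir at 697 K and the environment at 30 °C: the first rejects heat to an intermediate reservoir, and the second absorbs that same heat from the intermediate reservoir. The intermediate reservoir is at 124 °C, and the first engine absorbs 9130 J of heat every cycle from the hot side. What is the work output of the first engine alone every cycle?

T_C = 30 °C → 30 + 273.15 = 303.15 K.
T_m = 124 °C → 124 + 273.15 = 397.15 K.
First-stage efficiency η₁ = 1 − T_m/T_H = 1 − 397.15/697.00 = 0.4302.
W₁ = η₁·Q_H = 0.4302 × 9130 = 3930 J.

W₁ ≈ 3930 J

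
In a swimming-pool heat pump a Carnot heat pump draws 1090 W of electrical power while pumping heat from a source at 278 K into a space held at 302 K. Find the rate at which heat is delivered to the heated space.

Q̇_H ≈ 13700 W

COP_HP = T_H/(T_H − T_C) = 302.00/24.00 = 12.5833.
Q_H = COP_HP · W = 12.5833 × 1090 = 13700 W.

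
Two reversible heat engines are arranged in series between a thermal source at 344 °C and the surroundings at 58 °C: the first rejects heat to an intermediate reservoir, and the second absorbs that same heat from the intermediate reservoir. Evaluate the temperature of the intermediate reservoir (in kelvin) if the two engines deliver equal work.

T_H = 344 °C → 344 + 273.15 = 617.15 K.
T_C = 58 °C → 58 + 273.15 = 331.15 K.
For reversible stages Q_m = Q_H·(T_m/T_H). Setting W₁ = Q_H(1 − T_m/T_H) equal to W₂ = Q_m(1 − T_C/T_m) = Q_H·(T_m − T_C)/T_H gives T_H − T_m = T_m − T_C, so T_m = (T_H + T_C)/2 = (617.15 + 331.15)/2 = 474.1 K.

T_m ≈ 474.1 K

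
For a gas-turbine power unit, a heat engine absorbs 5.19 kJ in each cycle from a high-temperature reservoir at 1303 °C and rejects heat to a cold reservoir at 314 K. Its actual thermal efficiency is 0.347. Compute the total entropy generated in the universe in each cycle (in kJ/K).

T_H = 1303 °C → 1303 + 273.15 = 1576.15 K.
W = η·Q_H = 0.347 × 5.19 = 1.801 kJ, so Q_C = Q_H − W = 3.389 kJ.
The hot reservoir loses entropy Q_H/T_H = 5.19/1576.15 = 0.003293 kJ/K; the cold reservoir gains Q_C/T_C = 3.389/314.00 = 0.01079 kJ/K.
ΔS_univ = −Q_H/T_H + Q_C/T_C = 0.007500 kJ/K (> 0, since η = 0.347 < η_Carnot = 0.801).

ΔS_univ ≈ 0.007500 kJ/K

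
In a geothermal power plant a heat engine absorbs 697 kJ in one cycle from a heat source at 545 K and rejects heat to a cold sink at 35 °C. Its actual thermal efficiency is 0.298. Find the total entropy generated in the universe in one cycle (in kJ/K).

ΔS_univ ≈ 0.309 kJ/K

T_C = 35 °C → 35 + 273.15 = 308.15 K.
W = η·Q_H = 0.298 × 697 = 207.7 kJ, so Q_C = Q_H − W = 489.3 kJ.
Entropy balance on the reservoirs: −Q_H/T_H = -1.279 kJ/K, +Q_C/T_C = 1.588 kJ/K.
ΔS_univ = −Q_H/T_H + Q_C/T_C = 0.309 kJ/K (> 0, since η = 0.298 < η_Carnot = 0.435).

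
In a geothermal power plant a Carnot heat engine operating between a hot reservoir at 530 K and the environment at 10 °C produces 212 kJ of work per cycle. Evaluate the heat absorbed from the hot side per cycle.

T_C = 10 °C → 10 + 273.15 = 283.15 K.
Since the cycle is reversible, η = 1 − T_C/T_H = 1 − 283.15/530.00 = 0.4658.
Q_H = W/η = 212/0.4658 = 455 kJ.

Q_H ≈ 455 kJ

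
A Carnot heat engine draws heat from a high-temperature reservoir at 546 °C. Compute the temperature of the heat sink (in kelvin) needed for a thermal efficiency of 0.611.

T_C ≈ 319 K

T_H = 546 °C → 546 + 273.15 = 819.15 K.
From η = 1 − T_C/T_H, T_C = T_H·(1 − η) = 819.15 × (1 − 0.611) = 319 K.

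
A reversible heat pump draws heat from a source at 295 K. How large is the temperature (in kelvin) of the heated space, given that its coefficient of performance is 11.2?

COP_HP = T_H/(T_H − T_C) ⇒ T_H = T_C·COP_HP/(COP_HP − 1) = 295.00 × 11.2/(11.2 − 1) = 324 K.

T_H ≈ 324 K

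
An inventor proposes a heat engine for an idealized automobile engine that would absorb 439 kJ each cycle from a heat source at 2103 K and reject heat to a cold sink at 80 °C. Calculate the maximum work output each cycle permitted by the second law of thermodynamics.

T_C = 80 °C → 80 + 273.15 = 353.15 K.
By the Carnot theorem, η_max = 1 − T_C/T_H = 1 − 353.15/2103.00 = 0.8321.
W_max = η_max · Q_H = 0.8321 × 439 = 365 kJ.

W_max ≈ 365 kJ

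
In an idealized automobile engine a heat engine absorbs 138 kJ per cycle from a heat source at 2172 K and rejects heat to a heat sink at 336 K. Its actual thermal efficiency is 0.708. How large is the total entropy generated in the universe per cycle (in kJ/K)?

W = η·Q_H = 0.708 × 138 = 97.70 kJ, so Q_C = Q_H − W = 40.30 kJ.
The hot reservoir loses entropy Q_H/T_H = 138/2172.00 = 0.06354 kJ/K; the cold reservoir gains Q_C/T_C = 40.30/336.00 = 0.1199 kJ/K.
ΔS_univ = −Q_H/T_H + Q_C/T_C = 0.0564 kJ/K (> 0, since η = 0.708 < η_Carnot = 0.845).

ΔS_univ ≈ 0.0564 kJ/K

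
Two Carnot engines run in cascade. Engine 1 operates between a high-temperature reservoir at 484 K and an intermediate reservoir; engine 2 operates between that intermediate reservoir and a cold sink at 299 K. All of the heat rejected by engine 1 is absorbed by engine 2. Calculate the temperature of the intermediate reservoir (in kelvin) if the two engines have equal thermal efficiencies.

T_m ≈ 380 K

Equal efficiencies require 1 − T_m/T_H = 1 − T_C/T_m, i.e. T_m/T_H = T_C/T_m, so T_m = √(T_H·T_C) = √(484.00 × 299.00) = 380 K.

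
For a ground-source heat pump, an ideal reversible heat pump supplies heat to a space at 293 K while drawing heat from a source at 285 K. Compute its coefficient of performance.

COP_HP ≈ 36.6

The Carnot heat-pump COP is COP_HP = T_H/(T_H − T_C) = 293.00/(293.00 − 285.00) = 36.6.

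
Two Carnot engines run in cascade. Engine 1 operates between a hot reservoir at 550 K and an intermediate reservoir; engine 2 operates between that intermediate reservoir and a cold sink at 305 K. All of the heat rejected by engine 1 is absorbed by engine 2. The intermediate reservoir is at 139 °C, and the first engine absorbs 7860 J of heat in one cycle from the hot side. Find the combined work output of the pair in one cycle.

Two reversible stages in series are equivalent to a single Carnot engine between T_H and T_C, so η_total = 1 − T_C/T_H = 1 − 305.00/550.00 = 0.4455.
W_total = η_total · Q_H = 0.4455 × 7860 = 3500 J.

W_total ≈ 3500 J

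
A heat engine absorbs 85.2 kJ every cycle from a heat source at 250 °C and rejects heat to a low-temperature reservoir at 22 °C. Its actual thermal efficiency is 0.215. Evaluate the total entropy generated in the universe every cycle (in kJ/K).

ΔS_univ ≈ 0.06374 kJ/K

T_H = 250 °C → 250 + 273.15 = 523.15 K.
T_C = 22 °C → 22 + 273.15 = 295.15 K.
W = η·Q_H = 0.215 × 85.2 = 18.32 kJ, so Q_C = Q_H − W = 66.88 kJ.
The hot reservoir loses entropy Q_H/T_H = 85.2/523.15 = 0.1629 kJ/K; the cold reservoir gains Q_C/T_C = 66.88/295.15 = 0.2266 kJ/K.
ΔS_univ = −Q_H/T_H + Q_C/T_C = 0.06374 kJ/K (> 0, since η = 0.215 < η_Carnot = 0.436).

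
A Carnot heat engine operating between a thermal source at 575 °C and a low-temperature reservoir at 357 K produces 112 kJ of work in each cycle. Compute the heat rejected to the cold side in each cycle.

T_H = 575 °C → 575 + 273.15 = 848.15 K.
η_rev = 1 − T_C/T_H = 1 − 357.00/848.15 = 0.5791.
Since Q_C/Q_H = T_C/T_H and Q_H = W/η, Q_C = W·T_C/(T_H − T_C) = 112 × 357.00/491.15 = 81.4 kJ.

Q_C ≈ 81.4 kJ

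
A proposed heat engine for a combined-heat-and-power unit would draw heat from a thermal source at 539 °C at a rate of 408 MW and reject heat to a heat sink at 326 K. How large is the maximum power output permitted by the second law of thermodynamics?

T_H = 539 °C → 539 + 273.15 = 812.15 K.
By the Carnot theorem, η_max = 1 − T_C/T_H = 1 − 326.00/812.15 = 0.5986.
W_max = η_max · Q_H = 0.5986 × 408 = 244.2 MW.

Ẇ_max ≈ 244.2 MW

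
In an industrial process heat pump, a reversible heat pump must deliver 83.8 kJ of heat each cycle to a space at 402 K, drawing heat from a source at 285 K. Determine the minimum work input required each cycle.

W_in ≈ 24.4 kJ

Reversible heating COP: COP_HP = T_H/(T_H − T_C) = 402.00/117.00 = 3.4359.
W = Q_H/COP_HP = 83.8/3.4359 = 24.4 kJ.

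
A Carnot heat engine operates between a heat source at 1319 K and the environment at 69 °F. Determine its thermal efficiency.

T_C = 69 °F → (69 − 32) × 5/9 = 20.56 °C = 293.71 K.
The Carnot efficiency is η = 1 − T_C/T_H = 1 − 293.71/1319.00 = 0.777.

η ≈ 0.777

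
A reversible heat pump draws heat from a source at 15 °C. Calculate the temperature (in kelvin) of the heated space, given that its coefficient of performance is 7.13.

T_H ≈ 335 K

T_C = 15 °C → 15 + 273.15 = 288.15 K.
COP_HP = T_H/(T_H − T_C) ⇒ T_H = T_C·COP_HP/(COP_HP − 1) = 288.15 × 7.13/(7.13 − 1) = 335 K.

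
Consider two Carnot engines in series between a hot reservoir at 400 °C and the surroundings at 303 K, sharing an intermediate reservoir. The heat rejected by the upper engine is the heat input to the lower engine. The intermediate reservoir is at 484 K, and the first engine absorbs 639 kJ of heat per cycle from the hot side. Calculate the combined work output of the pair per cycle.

T_H = 400 °C → 400 + 273.15 = 673.15 K.
Two reversible stages in series are equivalent to a single Carnot engine between T_H and T_C, so η_total = 1 − T_C/T_H = 1 − 303.00/673.15 = 0.5499.
W_total = η_total · Q_H = 0.5499 × 639 = 351 kJ.

W_total ≈ 351 kJ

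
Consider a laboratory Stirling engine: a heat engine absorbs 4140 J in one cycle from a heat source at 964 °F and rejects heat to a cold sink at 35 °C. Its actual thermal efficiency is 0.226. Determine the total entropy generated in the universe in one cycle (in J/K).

ΔS_univ ≈ 5.16 J/K

T_H = 964 °F → (964 − 32) × 5/9 = 517.78 °C = 790.93 K.
T_C = 35 °C → 35 + 273.15 = 308.15 K.
W = η·Q_H = 0.226 × 4140 = 935.6 J, so Q_C = Q_H − W = 3204 J.
Reservoir entropy changes: ΔS_H = −Q_H/T_H = −4140/790.93 = -5.234 J/K and ΔS_C = +Q_C/T_C = 3204/308.15 = 10.40 J/K.
ΔS_univ = −Q_H/T_H + Q_C/T_C = 5.16 J/K (> 0, since η = 0.226 < η_Carnot = 0.610).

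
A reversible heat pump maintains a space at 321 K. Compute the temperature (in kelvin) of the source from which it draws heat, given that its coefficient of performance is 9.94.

T_C ≈ 289 K

COP_HP = T_H/(T_H − T_C) ⇒ T_C = T_H·(COP_HP − 1)/COP_HP = 321.00 × (9.94 − 1)/9.94 = 289 K.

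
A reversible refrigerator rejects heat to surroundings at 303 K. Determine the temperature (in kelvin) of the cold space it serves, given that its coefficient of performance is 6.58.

T_C ≈ 263 K

COP_R = T_C/(T_H − T_C) ⇒ T_C = T_H·COP_R/(1 + COP_R) = 303.00 × 6.58/(1 + 6.58) = 263 K.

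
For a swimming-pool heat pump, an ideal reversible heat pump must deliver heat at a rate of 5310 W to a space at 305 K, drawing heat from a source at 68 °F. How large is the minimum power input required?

T_C = 68 °F → (68 − 32) × 5/9 = 20.00 °C = 293.15 K.
The Carnot heat-pump COP is COP_HP = T_H/(T_H − T_C) = 305.00/11.85 = 25.7384.
W = Q_H/COP_HP = 5310/25.7384 = 206 W.

Ẇ_in ≈ 206 W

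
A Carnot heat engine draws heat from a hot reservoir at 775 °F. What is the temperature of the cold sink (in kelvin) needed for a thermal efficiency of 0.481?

T_H = 775 °F → (775 − 32) × 5/9 = 412.78 °C = 685.93 K.
From η = 1 − T_C/T_H, T_C = T_H·(1 − η) = 685.93 × (1 − 0.481) = 356.0 K.

T_C ≈ 356.0 K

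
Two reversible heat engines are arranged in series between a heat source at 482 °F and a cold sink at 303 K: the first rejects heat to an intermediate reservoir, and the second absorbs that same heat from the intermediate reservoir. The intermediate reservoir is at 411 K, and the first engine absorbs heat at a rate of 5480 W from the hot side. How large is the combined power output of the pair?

T_H = 482 °F → (482 − 32) × 5/9 = 250.00 °C = 523.15 K.
Two reversible stages in series are equivalent to a single Carnot engine between T_H and T_C, so η_total = 1 − T_C/T_H = 1 − 303.00/523.15 = 0.4208.
W_total = η_total · Q_H = 0.4208 × 5480 = 2310 W.

Ẇ_total ≈ 2310 W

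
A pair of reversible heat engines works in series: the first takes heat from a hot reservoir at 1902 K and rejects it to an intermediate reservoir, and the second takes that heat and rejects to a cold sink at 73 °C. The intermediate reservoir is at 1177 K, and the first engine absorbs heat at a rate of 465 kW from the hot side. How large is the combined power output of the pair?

T_C = 73 °C → 73 + 273.15 = 346.15 K.
Two reversible stages in series are equivalent to a single Carnot engine between T_H and T_C, so η_total = 1 − T_C/T_H = 1 − 346.15/1902.00 = 0.8180.
W_total = η_total · Q_H = 0.8180 × 465 = 380.4 kW.

Ẇ_total ≈ 380.4 kW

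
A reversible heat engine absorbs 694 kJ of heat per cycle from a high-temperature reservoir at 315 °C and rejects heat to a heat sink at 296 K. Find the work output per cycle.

W ≈ 344.7 kJ

T_H = 315 °C → 315 + 273.15 = 588.15 K.
For a reversible engine, η = 1 − T_C/T_H = 1 − 296.00/588.15 = 0.4967.
W = η·Q_H = 0.4967 × 694 = 344.7 kJ.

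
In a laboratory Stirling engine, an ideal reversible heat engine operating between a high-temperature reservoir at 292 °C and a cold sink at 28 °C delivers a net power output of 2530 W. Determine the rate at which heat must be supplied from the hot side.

Q̇_H ≈ 5420 W

T_H = 292 °C → 292 + 273.15 = 565.15 K.
T_C = 28 °C → 28 + 273.15 = 301.15 K.
η_rev = 1 − T_C/T_H = 1 − 301.15/565.15 = 0.4671.
Q_H = W/η = 2530/0.4671 = 5420 W.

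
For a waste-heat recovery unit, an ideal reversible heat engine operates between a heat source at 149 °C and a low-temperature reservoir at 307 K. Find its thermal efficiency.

η ≈ 0.273

T_H = 149 °C → 149 + 273.15 = 422.15 K.
η_rev = 1 − T_C/T_H = 1 − 307.00/422.15 = 0.273.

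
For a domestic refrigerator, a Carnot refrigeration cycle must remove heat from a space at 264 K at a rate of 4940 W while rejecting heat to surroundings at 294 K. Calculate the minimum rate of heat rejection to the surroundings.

For a reversible cycle Q_H/Q_C = T_H/T_C, so Q_H = Q_C·T_H/T_C = 4940 × 294.00/264.00 = 5500 W.

Q̇_H ≈ 5500 W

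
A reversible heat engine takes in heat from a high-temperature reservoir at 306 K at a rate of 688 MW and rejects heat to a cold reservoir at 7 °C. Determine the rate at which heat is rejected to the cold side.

Q̇_C ≈ 630 MW

T_C = 7 °C → 7 + 273.15 = 280.15 K.
Carnot efficiency: η = 1 − T_C/T_H = 1 − 280.15/306.00 = 0.0845.
For a reversible cycle Q_C/Q_H = T_C/T_H, so Q_C = 688 × 280.15/306.00 = 630 MW.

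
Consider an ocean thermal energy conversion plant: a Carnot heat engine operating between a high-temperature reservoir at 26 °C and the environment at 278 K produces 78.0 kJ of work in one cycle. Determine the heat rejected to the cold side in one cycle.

T_H = 26 °C → 26 + 273.15 = 299.15 K.
For a reversible engine, η = 1 − T_C/T_H = 1 − 278.00/299.15 = 0.0707.
Since Q_C/Q_H = T_C/T_H and Q_H = W/η, Q_C = W·T_C/(T_H − T_C) = 78.0 × 278.00/21.15 = 1030 kJ.

Q_C ≈ 1030 kJ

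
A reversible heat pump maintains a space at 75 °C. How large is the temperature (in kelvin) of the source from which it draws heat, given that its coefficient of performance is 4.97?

T_C ≈ 278.1 K

T_H = 75 °C → 75 + 273.15 = 348.15 K.
COP_HP = T_H/(T_H − T_C) ⇒ T_C = T_H·(COP_HP − 1)/COP_HP = 348.15 × (4.97 − 1)/4.97 = 278.1 K.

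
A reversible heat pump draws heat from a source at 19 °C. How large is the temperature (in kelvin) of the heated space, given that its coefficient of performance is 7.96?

T_H ≈ 334.1 K

T_C = 19 °C → 19 + 273.15 = 292.15 K.
COP_HP = T_H/(T_H − T_C) ⇒ T_H = T_C·COP_HP/(COP_HP − 1) = 292.15 × 7.96/(7.96 − 1) = 334.1 K.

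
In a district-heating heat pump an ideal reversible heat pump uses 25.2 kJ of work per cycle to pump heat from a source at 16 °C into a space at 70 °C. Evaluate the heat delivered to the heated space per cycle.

T_H = 70 °C → 70 + 273.15 = 343.15 K.
T_C = 16 °C → 16 + 273.15 = 289.15 K.
Reversible heating COP: COP_HP = T_H/(T_H − T_C) = 343.15/54.00 = 6.3546.
Q_H = COP_HP · W = 6.3546 × 25.2 = 160 kJ.

Q_H ≈ 160 kJ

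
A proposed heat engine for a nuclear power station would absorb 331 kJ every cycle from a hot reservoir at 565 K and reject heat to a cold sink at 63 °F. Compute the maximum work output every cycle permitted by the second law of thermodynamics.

T_C = 63 °F → (63 − 32) × 5/9 = 17.22 °C = 290.37 K.
By the Carnot theorem, η_max = 1 − T_C/T_H = 1 − 290.37/565.00 = 0.4861.
W_max = η_max · Q_H = 0.4861 × 331 = 160.9 kJ.

W_max ≈ 160.9 kJ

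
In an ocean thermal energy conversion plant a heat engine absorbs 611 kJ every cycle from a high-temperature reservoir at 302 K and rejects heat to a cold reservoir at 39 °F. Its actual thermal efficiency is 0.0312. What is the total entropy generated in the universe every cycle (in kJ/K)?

T_C = 39 °F → (39 − 32) × 5/9 = 3.89 °C = 277.04 K.
W = η·Q_H = 0.0312 × 611 = 19.06 kJ, so Q_C = Q_H − W = 591.9 kJ.
The hot reservoir loses entropy Q_H/T_H = 611/302.00 = 2.023 kJ/K; the cold reservoir gains Q_C/T_C = 591.9/277.04 = 2.137 kJ/K.
ΔS_univ = −Q_H/T_H + Q_C/T_C = 0.113 kJ/K (> 0, since η = 0.0312 < η_Carnot = 0.083).

ΔS_univ ≈ 0.113 kJ/K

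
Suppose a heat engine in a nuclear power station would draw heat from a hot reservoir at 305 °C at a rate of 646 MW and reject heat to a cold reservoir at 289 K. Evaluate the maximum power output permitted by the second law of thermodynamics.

Ẇ_max ≈ 323 MW

T_H = 305 °C → 305 + 273.15 = 578.15 K.
By the Carnot theorem, η_max = 1 − T_C/T_H = 1 − 289.00/578.15 = 0.5001.
W_max = η_max · Q_H = 0.5001 × 646 = 323 MW.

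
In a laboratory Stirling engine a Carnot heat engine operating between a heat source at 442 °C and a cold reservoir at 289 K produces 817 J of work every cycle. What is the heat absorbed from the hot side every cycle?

Q_H ≈ 1370 J

T_H = 442 °C → 442 + 273.15 = 715.15 K.
η_rev = 1 − T_C/T_H = 1 − 289.00/715.15 = 0.5959.
Q_H = W/η = 817/0.5959 = 1370 J.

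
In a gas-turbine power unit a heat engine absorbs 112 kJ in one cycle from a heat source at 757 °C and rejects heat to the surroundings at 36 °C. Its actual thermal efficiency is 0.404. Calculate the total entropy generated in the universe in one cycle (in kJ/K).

ΔS_univ ≈ 0.1072 kJ/K

T_H = 757 °C → 757 + 273.15 = 1030.15 K.
T_C = 36 °C → 36 + 273.15 = 309.15 K.
W = η·Q_H = 0.404 × 112 = 45.25 kJ, so Q_C = Q_H − W = 66.75 kJ.
The hot reservoir loses entropy Q_H/T_H = 112/1030.15 = 0.1087 kJ/K; the cold reservoir gains Q_C/T_C = 66.75/309.15 = 0.2159 kJ/K.
ΔS_univ = −Q_H/T_H + Q_C/T_C = 0.1072 kJ/K (> 0, since η = 0.404 < η_Carnot = 0.700).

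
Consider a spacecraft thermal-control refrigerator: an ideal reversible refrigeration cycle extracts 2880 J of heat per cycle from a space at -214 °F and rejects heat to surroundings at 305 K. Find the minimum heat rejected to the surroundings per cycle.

T_C = -214 °F → (-214 − 32) × 5/9 = -136.67 °C = 136.48 K.
For a reversible cycle Q_H/Q_C = T_H/T_C, so Q_H = Q_C·T_H/T_C = 2880 × 305.00/136.48 = 6440 J.

Q_H ≈ 6440 J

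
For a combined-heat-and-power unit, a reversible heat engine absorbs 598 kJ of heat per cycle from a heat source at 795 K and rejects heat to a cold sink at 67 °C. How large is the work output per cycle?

T_C = 67 °C → 67 + 273.15 = 340.15 K.
η_rev = 1 − T_C/T_H = 1 − 340.15/795.00 = 0.5721.
W = η·Q_H = 0.5721 × 598 = 342.1 kJ.

W ≈ 342.1 kJ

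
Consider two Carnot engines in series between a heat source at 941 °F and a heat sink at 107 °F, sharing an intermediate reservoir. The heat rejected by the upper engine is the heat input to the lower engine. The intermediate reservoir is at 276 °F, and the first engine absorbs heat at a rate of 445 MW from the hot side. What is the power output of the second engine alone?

Ẇ₂ ≈ 53.7 MW

T_H = 941 °F → (941 − 32) × 5/9 = 505.00 °C = 778.15 K.
T_C = 107 °F → (107 − 32) × 5/9 = 41.67 °C = 314.82 K.
T_m = 276 °F → (276 − 32) × 5/9 = 135.56 °C = 408.71 K.
Heat entering the second stage: Q_m = Q_H·(T_m/T_H) = 445 × 408.71/778.15 = 234 MW.
Second-stage efficiency η₂ = 1 − T_C/T_m = 1 − 314.82/408.71 = 0.2297, so W₂ = η₂·Q_m = 53.7 MW.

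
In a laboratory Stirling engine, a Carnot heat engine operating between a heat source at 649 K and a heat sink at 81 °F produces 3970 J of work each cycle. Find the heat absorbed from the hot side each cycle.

Q_H ≈ 7390 J

T_C = 81 °F → (81 − 32) × 5/9 = 27.22 °C = 300.37 K.
η_rev = 1 − T_C/T_H = 1 − 300.37/649.00 = 0.5372.
Q_H = W/η = 3970/0.5372 = 7390 J.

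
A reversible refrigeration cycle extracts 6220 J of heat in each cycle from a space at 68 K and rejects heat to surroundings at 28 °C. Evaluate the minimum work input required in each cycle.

W_in ≈ 21330 J

T_H = 28 °C → 28 + 273.15 = 301.15 K.
COP_R = T_C/(T_H − T_C) = 68.00/233.15 = 0.2917.
W = Q_C/COP_R = 6220/0.2917 = 21330 J.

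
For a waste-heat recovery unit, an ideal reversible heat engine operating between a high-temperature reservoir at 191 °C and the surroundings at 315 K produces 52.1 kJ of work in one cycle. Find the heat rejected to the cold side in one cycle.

T_H = 191 °C → 191 + 273.15 = 464.15 K.
η_rev = 1 − T_C/T_H = 1 − 315.00/464.15 = 0.3213.
Since Q_C/Q_H = T_C/T_H and Q_H = W/η, Q_C = W·T_C/(T_H − T_C) = 52.1 × 315.00/149.15 = 110.0 kJ.

Q_C ≈ 110.0 kJ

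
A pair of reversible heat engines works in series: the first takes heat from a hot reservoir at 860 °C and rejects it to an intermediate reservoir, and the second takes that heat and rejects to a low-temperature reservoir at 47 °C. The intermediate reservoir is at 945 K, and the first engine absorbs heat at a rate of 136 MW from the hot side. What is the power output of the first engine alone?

T_H = 860 °C → 860 + 273.15 = 1133.15 K.
T_C = 47 °C → 47 + 273.15 = 320.15 K.
First-stage efficiency η₁ = 1 − T_m/T_H = 1 − 945.00/1133.15 = 0.1660.
W₁ = η₁·Q_H = 0.1660 × 136 = 22.6 MW.

Ẇ₁ ≈ 22.6 MW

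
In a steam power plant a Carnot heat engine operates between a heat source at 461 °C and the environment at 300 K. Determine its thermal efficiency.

T_H = 461 °C → 461 + 273.15 = 734.15 K.
Carnot efficiency: η = 1 − T_C/T_H = 1 − 300.00/734.15 = 0.5914.

η ≈ 0.5914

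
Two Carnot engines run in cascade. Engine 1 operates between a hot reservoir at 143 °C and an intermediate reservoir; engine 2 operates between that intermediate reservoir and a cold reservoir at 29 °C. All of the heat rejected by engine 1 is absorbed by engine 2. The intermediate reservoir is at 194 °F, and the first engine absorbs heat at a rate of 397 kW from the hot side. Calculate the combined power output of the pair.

Ẇ_total ≈ 109 kW

T_H = 143 °C → 143 + 273.15 = 416.15 K.
T_C = 29 °C → 29 + 273.15 = 302.15 K.
Two reversible stages in series are equivalent to a single Carnot engine between T_H and T_C, so η_total = 1 − T_C/T_H = 1 − 302.15/416.15 = 0.2739.
W_total = η_total · Q_H = 0.2739 × 397 = 109 kW.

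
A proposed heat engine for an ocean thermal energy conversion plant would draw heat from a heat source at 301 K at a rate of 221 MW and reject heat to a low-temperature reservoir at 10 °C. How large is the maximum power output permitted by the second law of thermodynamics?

T_C = 10 °C → 10 + 273.15 = 283.15 K.
No engine can exceed the Carnot limit: η_max = 1 − T_C/T_H = 1 − 283.15/301.00 = 0.0593.
W_max = η_max · Q_H = 0.0593 × 221 = 13.1 MW.

Ẇ_max ≈ 13.1 MW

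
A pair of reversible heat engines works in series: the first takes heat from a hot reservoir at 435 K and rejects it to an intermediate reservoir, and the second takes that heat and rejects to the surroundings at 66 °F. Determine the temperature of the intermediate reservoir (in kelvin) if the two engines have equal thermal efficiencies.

T_m ≈ 356 K

T_C = 66 °F → (66 − 32) × 5/9 = 18.89 °C = 292.04 K.
Equal efficiencies require 1 − T_m/T_H = 1 − T_C/T_m, i.e. T_m/T_H = T_C/T_m, so T_m = √(T_H·T_C) = √(435.00 × 292.04) = 356 K.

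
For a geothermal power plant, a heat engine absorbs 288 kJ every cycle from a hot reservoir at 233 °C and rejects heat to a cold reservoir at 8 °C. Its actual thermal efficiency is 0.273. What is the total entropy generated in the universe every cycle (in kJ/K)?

T_H = 233 °C → 233 + 273.15 = 506.15 K.
T_C = 8 °C → 8 + 273.15 = 281.15 K.
W = η·Q_H = 0.273 × 288 = 78.62 kJ, so Q_C = Q_H − W = 209.4 kJ.
Reservoir entropy changes: ΔS_H = −Q_H/T_H = −288/506.15 = -0.5690 kJ/K and ΔS_C = +Q_C/T_C = 209.4/281.15 = 0.7447 kJ/K.
ΔS_univ = −Q_H/T_H + Q_C/T_C = 0.1757 kJ/K (> 0, since η = 0.273 < η_Carnot = 0.445).

ΔS_univ ≈ 0.1757 kJ/K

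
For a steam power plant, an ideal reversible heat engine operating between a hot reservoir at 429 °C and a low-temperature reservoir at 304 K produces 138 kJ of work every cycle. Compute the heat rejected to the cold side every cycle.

Q_C ≈ 105.4 kJ

T_H = 429 °C → 429 + 273.15 = 702.15 K.
Carnot efficiency: η = 1 − T_C/T_H = 1 − 304.00/702.15 = 0.5670.
Since Q_C/Q_H = T_C/T_H and Q_H = W/η, Q_C = W·T_C/(T_H − T_C) = 138 × 304.00/398.15 = 105.4 kJ.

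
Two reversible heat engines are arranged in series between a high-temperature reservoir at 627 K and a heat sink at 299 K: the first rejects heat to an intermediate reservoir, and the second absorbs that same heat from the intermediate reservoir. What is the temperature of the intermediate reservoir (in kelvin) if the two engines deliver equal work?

For reversible stages Q_m = Q_H·(T_m/T_H). Setting W₁ = Q_H(1 − T_m/T_H) equal to W₂ = Q_m(1 − T_C/T_m) = Q_H·(T_m − T_C)/T_H gives T_H − T_m = T_m − T_C, so T_m = (T_H + T_C)/2 = (627.00 + 299.00)/2 = 463.0 K.

T_m ≈ 463.0 K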